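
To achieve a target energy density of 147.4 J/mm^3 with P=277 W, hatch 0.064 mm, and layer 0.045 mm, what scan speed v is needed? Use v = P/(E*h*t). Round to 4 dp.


v = 277 / (147.4*0.064*0.045) = 652.5139 mm/s


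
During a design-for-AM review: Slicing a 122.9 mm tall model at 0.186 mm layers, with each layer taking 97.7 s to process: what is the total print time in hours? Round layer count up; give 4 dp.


Layers = ceil(122.9/0.186) = 661
t = 661 * 97.7 / 3600 = 17.9388 hrs


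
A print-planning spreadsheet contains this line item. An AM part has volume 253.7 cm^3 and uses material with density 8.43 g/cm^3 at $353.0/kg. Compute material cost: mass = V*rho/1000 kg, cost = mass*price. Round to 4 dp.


Mass = 253.7*8.43/1000 = 2.138691 kg
Cost = 2.138691 * 353.0 = 754.9579 $


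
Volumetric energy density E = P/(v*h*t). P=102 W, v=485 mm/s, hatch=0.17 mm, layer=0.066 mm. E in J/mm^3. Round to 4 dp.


E = 102 / (485*0.17*0.066) = 18.7441 J/mm^3


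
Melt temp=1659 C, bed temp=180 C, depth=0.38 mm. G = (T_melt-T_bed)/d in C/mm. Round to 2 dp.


G = (1659-180)/0.38 = 3892.11 C/mm


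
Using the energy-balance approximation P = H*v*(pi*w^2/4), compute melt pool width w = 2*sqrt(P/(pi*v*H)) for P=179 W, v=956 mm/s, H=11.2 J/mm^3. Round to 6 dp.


w = 2*sqrt(179/(pi*956*11.2)) = 0.145896 mm


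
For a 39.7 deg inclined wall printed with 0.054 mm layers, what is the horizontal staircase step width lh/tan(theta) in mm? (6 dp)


step = 0.054 / tan(39.7) = 0.065043 mm


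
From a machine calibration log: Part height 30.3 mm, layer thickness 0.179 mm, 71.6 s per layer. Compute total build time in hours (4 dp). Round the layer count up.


Layers = ceil(30.3/0.179) = 170
t = 170 * 71.6 / 3600 = 3.3811 hrs


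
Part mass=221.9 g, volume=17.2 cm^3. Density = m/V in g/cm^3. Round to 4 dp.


rho = 221.9 / 17.2 = 12.9012 g/cm^3


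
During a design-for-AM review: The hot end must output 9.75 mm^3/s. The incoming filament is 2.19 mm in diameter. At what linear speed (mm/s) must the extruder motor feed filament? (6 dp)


A = pi*(2.19/2)^2 = 3.766848
v = 9.75 / 3.766848 = 2.588371 mm/s


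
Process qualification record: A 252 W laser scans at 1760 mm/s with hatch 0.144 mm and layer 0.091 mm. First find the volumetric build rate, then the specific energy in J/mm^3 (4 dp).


Build rate = 1760 * 0.144 * 0.091 = 23.06304 mm^3/s
SE = 252 / 23.06304 = 10.9266 J/mm^3


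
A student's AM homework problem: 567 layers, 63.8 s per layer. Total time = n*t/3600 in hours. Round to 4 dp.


t = 567 * 63.8 / 3600 = 10.0485 hrs


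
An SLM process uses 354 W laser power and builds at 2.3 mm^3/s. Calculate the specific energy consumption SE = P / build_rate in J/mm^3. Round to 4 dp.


SE = 354 / 2.3 = 153.913 J/mm^3


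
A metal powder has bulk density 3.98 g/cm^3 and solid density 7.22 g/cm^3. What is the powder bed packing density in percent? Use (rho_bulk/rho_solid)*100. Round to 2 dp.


Packing = (3.98/7.22)*100 = 55.12 %


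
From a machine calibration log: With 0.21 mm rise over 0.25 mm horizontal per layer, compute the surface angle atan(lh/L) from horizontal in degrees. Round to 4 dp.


angle = atan(0.21/0.25) = 40.0303 degrees


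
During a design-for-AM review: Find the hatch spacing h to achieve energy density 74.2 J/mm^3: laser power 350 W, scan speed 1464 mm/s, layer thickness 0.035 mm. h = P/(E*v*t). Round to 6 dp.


h = 350 / (74.2*1464*0.035) = 0.092057 mm


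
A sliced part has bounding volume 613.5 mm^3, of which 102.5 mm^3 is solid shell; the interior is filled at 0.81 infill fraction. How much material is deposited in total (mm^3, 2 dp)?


V_infill = (613.5 - 102.5) * 0.81 = 413.91
V_total = 102.5 + 413.91 = 516.41 mm^3


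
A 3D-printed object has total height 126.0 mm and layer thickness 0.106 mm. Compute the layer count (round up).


Layers = ceil(126.0/0.106) = 1189


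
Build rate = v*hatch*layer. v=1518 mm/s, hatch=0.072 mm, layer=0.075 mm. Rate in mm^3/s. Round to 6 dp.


Rate = 1518 * 0.072 * 0.075 = 8.1972 mm^3/s


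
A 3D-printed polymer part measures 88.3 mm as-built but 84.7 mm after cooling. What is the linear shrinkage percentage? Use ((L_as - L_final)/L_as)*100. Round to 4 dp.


Shrinkage = ((88.3-84.7)/88.3)*100 = 4.077 %


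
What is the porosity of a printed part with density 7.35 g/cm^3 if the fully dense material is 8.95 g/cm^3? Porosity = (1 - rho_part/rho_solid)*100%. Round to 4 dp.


Porosity = (1-7.35/8.95)*100 = 17.8771 %


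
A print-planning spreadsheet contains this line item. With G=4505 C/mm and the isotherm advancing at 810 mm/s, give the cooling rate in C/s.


CR = 4505 * 810 = 3649050 C/s


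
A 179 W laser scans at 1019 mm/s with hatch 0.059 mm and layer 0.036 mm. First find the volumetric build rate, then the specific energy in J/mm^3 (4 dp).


Build rate = 1019 * 0.059 * 0.036 = 2.164356 mm^3/s
SE = 179 / 2.164356 = 82.7036 J/mm^3


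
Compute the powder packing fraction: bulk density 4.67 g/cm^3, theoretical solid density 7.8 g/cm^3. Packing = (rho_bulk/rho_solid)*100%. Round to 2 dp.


Packing = (4.67/7.8)*100 = 59.87 %


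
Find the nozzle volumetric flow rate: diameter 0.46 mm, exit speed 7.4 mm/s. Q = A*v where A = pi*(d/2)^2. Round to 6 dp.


A = pi*(0.46/2)^2 = 0.16619025 mm^2
Q = 0.16619025 * 7.4 = 1.229808 mm^3/s


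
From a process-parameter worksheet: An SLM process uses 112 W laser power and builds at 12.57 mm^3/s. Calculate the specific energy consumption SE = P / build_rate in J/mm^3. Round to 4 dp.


SE = 112 / 12.57 = 8.9101 J/mm^3


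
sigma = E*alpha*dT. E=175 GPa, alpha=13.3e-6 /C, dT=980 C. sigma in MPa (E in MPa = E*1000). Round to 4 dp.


sigma = 175*1000 * 13.3e-6 * 980 = 2280.95 MPa


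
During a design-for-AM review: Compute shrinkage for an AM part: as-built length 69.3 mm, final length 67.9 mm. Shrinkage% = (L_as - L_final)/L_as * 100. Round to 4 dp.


Shrinkage = ((69.3-67.9)/69.3)*100 = 2.0202 %


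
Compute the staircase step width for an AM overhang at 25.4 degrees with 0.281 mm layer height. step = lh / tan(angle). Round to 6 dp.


step = 0.281 / tan(25.4) = 0.591785 mm


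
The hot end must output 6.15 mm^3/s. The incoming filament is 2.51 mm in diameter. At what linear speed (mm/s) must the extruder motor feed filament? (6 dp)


A = pi*(2.51/2)^2 = 4.948087
v = 6.15 / 4.948087 = 1.242905 mm/s


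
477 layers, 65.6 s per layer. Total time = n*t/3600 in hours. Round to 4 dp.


t = 477 * 65.6 / 3600 = 8.692 hrs


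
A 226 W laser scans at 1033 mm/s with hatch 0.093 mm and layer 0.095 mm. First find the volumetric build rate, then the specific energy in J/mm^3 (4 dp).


Build rate = 1033 * 0.093 * 0.095 = 9.126555 mm^3/s
SE = 226 / 9.126555 = 24.7629 J/mm^3


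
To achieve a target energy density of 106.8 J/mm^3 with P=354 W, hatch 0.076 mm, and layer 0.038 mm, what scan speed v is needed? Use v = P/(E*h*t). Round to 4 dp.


v = 354 / (106.8*0.076*0.038) = 1147.717 mm/s


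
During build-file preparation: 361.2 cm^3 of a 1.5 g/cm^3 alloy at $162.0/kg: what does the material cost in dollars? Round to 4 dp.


Mass = 361.2*1.5/1000 = 0.5418 kg
Cost = 0.5418 * 162.0 = 87.7716 $


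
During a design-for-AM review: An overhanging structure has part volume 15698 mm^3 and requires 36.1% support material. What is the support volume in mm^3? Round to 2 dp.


V_support = 15698 * 0.361 = 5666.98 mm^3


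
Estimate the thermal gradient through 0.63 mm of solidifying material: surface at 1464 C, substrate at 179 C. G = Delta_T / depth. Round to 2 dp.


G = (1464-179)/0.63 = 2039.68 C/mm


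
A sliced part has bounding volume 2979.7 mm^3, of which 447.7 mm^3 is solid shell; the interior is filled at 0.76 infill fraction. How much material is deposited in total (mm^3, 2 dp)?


V_infill = (2979.7 - 447.7) * 0.76 = 1924.32
V_total = 447.7 + 1924.32 = 2372.02 mm^3


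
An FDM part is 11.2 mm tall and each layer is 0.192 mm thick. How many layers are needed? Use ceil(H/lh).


Layers = ceil(11.2/0.192) = 59


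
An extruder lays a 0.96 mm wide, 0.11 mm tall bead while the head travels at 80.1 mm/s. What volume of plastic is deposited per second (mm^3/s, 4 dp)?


Rate = 0.96 * 0.11 * 80.1 = 8.4586 mm^3/s


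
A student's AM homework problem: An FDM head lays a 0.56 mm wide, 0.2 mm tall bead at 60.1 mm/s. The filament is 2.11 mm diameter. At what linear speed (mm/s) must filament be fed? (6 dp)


Q = 0.56 * 0.2 * 60.1 = 6.7312 mm^3/s
A_fil = pi*(2.11/2)^2 = 3.49667116 mm^2
v_feed = 6.7312 / 3.49667116 = 1.925031 mm/s


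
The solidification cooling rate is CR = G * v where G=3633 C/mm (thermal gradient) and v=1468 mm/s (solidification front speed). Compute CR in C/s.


CR = 3633 * 1468 = 5333244 C/s


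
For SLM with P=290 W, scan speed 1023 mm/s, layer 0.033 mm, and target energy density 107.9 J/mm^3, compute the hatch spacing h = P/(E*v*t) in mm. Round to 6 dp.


h = 290 / (107.9*1023*0.033) = 0.079614 mm


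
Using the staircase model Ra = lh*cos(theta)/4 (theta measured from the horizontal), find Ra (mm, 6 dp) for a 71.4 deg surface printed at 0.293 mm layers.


Ra = 0.293 * cos(71.4) / 4 = 0.023364 mm


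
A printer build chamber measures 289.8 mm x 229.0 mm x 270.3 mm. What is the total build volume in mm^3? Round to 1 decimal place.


V = 289.8 * 229.0 * 270.3 = 17938243.3 mm^3


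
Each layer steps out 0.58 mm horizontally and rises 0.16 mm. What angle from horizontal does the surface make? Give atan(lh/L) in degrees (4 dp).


angle = atan(0.16/0.58) = 15.4222 degrees


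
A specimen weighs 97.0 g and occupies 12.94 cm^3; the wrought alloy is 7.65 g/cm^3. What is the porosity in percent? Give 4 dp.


rho_part = 97.0 / 12.94 = 7.49613601 g/cm^3
Porosity = (1 - 7.49613601/7.65)*100 = 2.0113 %


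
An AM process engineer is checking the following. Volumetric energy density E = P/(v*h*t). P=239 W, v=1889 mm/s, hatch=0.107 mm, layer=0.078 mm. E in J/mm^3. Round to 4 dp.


E = 239 / (1889*0.107*0.078) = 15.1596 J/mm^3


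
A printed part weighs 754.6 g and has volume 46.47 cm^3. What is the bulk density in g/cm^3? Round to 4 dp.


rho = 754.6 / 46.47 = 16.2384 g/cm^3


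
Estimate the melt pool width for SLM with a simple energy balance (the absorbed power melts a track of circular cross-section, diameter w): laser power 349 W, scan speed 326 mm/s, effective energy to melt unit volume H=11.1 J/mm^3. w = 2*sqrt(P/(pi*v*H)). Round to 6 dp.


w = 2*sqrt(349/(pi*326*11.1)) = 0.350427 mm


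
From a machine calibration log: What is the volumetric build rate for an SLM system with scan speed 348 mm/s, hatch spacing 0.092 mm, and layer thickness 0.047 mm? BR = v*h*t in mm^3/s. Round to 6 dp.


Rate = 348 * 0.092 * 0.047 = 1.504752 mm^3/s


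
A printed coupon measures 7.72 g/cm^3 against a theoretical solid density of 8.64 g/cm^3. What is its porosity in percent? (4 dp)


Porosity = (1-7.72/8.64)*100 = 10.6481 %


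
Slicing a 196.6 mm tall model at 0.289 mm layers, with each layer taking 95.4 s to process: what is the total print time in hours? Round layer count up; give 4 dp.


Layers = ceil(196.6/0.289) = 681
t = 681 * 95.4 / 3600 = 18.0465 hrs


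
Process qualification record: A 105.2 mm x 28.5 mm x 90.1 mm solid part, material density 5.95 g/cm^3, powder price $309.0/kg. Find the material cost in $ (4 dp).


V = 105.2 * 28.5 * 90.1 = 270137.82 mm^3 = 270.13782 cm^3
Mass = 270.13782 * 5.95 / 1000 = 1.60732003 kg
Cost = 1.60732003 * 309.0 = 496.6619 $


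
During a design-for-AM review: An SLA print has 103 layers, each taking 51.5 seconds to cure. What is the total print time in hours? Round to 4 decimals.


t = 103 * 51.5 / 3600 = 1.4735 hrs


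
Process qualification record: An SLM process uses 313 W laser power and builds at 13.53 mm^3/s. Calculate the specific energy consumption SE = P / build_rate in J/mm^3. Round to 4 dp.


SE = 313 / 13.53 = 23.1338 J/mm^3


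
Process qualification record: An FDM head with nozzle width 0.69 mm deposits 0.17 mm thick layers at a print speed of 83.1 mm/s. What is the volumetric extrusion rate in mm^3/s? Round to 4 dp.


Rate = 0.69 * 0.17 * 83.1 = 9.7476 mm^3/s


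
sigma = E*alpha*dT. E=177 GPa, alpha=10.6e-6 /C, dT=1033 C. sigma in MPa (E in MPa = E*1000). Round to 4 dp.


sigma = 177*1000 * 10.6e-6 * 1033 = 1938.1146 MPa


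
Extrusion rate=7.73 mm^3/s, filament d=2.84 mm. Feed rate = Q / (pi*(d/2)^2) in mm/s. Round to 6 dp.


A = pi*(2.84/2)^2 = 6.334707
v = 7.73 / 6.334707 = 1.220262 mm/s


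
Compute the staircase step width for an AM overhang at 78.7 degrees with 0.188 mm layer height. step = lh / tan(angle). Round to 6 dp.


step = 0.188 / tan(78.7) = 0.037566 mm


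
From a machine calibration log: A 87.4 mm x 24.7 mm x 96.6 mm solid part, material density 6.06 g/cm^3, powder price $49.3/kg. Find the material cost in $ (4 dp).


V = 87.4 * 24.7 * 96.6 = 208538.148 mm^3 = 208.538148 cm^3
Mass = 208.538148 * 6.06 / 1000 = 1.26374118 kg
Cost = 1.26374118 * 49.3 = 62.3024 $


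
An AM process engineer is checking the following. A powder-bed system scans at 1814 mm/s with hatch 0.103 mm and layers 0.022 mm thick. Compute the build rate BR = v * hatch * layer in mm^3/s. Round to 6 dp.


Rate = 1814 * 0.103 * 0.022 = 4.110524 mm^3/s


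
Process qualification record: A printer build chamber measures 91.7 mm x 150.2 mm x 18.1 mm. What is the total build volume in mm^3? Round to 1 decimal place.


V = 91.7 * 150.2 * 18.1 = 249297.5 mm^3


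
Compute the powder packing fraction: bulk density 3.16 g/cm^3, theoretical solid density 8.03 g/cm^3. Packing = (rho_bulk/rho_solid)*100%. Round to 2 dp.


Packing = (3.16/8.03)*100 = 39.35 %


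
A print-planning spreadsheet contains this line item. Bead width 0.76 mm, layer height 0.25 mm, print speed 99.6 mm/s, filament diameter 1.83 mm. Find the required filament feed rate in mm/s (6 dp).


Q = 0.76 * 0.25 * 99.6 = 18.924 mm^3/s
A_fil = pi*(1.83/2)^2 = 2.63021991 mm^2
v_feed = 18.924 / 2.63021991 = 7.194836 mm/s


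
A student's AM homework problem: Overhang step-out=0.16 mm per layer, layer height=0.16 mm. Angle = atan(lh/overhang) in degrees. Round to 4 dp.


angle = atan(0.16/0.16) = 45.0 degrees


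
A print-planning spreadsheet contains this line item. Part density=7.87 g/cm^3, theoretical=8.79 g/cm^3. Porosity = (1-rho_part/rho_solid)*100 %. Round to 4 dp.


Porosity = (1-7.87/8.79)*100 = 10.4664 %


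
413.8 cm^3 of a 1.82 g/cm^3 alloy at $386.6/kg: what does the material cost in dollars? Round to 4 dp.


Mass = 413.8*1.82/1000 = 0.753116 kg
Cost = 0.753116 * 386.6 = 291.1546 $


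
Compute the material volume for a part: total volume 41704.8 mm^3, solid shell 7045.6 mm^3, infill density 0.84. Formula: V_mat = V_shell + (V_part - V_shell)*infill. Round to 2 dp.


V_infill = (41704.8 - 7045.6) * 0.84 = 29113.73
V_total = 7045.6 + 29113.73 = 36159.33 mm^3


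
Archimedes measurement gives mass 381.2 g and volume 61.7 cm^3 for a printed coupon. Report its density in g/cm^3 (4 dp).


rho = 381.2 / 61.7 = 6.1783 g/cm^3


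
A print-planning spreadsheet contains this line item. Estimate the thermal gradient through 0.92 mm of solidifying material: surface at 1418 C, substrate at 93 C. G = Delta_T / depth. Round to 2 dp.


G = (1418-93)/0.92 = 1440.22 C/mm


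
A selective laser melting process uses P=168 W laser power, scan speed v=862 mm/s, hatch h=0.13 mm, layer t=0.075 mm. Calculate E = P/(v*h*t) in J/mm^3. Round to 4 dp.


E = 168 / (862*0.13*0.075) = 19.9893 J/mm^3


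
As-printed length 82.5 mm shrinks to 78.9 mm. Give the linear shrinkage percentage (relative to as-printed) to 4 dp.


Shrinkage = ((82.5-78.9)/82.5)*100 = 4.3636 %


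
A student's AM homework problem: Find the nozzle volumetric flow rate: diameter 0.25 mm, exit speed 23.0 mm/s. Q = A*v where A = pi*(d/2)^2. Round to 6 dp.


A = pi*(0.25/2)^2 = 0.04908739 mm^2
Q = 0.04908739 * 23.0 = 1.12901 mm^3/s


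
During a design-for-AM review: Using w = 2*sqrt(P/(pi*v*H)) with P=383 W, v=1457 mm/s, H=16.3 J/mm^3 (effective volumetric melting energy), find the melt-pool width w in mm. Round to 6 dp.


w = 2*sqrt(383/(pi*1457*16.3)) = 0.143295 mm


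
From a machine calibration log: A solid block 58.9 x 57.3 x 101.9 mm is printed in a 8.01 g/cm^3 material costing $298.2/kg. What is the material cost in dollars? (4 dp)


V = 58.9 * 57.3 * 101.9 = 343909.443 mm^3 = 343.909443 cm^3
Mass = 343.909443 * 8.01 / 1000 = 2.75471464 kg
Cost = 2.75471464 * 298.2 = 821.4559 $


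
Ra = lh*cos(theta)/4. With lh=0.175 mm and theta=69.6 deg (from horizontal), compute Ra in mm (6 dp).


Ra = 0.175 * cos(69.6) / 4 = 0.01525 mm


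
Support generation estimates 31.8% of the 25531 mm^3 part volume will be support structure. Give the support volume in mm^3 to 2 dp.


V_support = 25531 * 0.318 = 8118.86 mm^3


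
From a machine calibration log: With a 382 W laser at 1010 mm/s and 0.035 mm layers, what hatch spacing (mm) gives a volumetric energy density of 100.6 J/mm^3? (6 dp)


h = 382 / (100.6*1010*0.035) = 0.107418 mm


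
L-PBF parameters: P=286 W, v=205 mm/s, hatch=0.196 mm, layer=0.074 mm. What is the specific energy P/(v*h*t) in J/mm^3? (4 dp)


Build rate = 205 * 0.196 * 0.074 = 2.97332 mm^3/s
SE = 286 / 2.97332 = 96.1888 J/mm^3


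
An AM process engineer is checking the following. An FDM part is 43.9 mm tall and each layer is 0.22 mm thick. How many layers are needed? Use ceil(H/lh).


Layers = ceil(43.9/0.22) = 200


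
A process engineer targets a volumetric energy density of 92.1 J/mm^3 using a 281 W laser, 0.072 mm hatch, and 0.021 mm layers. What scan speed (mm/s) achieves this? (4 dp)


v = 281 / (92.1*0.072*0.021) = 2017.878 mm/s


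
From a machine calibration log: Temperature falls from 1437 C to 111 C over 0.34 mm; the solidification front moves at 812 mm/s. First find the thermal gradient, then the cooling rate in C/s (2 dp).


G = (1437-111)/0.34 = 3900.0 C/mm
CR = 3900.0 * 812 = 3166800.0 C/s


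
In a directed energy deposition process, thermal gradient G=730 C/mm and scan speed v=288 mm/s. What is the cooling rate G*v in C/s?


CR = 730 * 288 = 210240 C/s


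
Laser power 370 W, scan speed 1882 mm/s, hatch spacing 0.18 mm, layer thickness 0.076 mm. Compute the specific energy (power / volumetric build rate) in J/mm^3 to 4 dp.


Build rate = 1882 * 0.18 * 0.076 = 25.74576 mm^3/s
SE = 370 / 25.74576 = 14.3713 J/mm^3


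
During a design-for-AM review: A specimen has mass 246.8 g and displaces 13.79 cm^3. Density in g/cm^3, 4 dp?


rho = 246.8 / 13.79 = 17.897 g/cm^3


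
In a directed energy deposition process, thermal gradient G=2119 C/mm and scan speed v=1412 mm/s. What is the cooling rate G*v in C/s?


CR = 2119 * 1412 = 2992028 C/s


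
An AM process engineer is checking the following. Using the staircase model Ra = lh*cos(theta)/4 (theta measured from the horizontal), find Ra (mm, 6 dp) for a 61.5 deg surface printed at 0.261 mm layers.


Ra = 0.261 * cos(61.5) / 4 = 0.031135 mm


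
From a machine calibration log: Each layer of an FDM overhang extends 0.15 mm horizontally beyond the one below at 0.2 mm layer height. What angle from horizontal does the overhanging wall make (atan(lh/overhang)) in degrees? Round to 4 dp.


angle = atan(0.2/0.15) = 53.1301 degrees


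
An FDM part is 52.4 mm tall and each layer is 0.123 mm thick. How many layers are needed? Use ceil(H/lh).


Layers = ceil(52.4/0.123) = 427


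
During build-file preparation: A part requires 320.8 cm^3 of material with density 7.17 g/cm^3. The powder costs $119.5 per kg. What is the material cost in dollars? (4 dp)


Mass = 320.8*7.17/1000 = 2.300136 kg
Cost = 2.300136 * 119.5 = 274.8663 $


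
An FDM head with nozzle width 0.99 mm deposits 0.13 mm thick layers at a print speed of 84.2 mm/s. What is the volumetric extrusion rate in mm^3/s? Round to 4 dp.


Rate = 0.99 * 0.13 * 84.2 = 10.8365 mm^3/s


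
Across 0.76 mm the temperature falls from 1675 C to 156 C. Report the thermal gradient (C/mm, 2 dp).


G = (1675-156)/0.76 = 1998.68 C/mm


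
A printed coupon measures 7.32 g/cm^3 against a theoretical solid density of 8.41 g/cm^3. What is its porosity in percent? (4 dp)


Porosity = (1-7.32/8.41)*100 = 12.9608 %


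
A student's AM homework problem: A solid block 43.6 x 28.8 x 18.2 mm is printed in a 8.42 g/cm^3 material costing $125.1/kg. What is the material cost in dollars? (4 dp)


V = 43.6 * 28.8 * 18.2 = 22853.376 mm^3 = 22.853376 cm^3
Mass = 22.853376 * 8.42 / 1000 = 0.19242543 kg
Cost = 0.19242543 * 125.1 = 24.0724 $


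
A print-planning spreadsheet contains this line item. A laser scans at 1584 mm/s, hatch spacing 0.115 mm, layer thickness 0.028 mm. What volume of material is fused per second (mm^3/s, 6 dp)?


Rate = 1584 * 0.115 * 0.028 = 5.10048 mm^3/s


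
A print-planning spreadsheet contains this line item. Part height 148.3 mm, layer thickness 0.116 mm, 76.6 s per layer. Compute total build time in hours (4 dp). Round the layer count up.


Layers = ceil(148.3/0.116) = 1279
t = 1279 * 76.6 / 3600 = 27.2143 hrs


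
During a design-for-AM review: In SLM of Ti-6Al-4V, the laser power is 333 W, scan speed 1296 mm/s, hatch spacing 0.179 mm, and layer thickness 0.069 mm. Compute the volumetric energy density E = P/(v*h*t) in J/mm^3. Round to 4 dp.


E = 333 / (1296*0.179*0.069) = 20.8035 J/mm^3


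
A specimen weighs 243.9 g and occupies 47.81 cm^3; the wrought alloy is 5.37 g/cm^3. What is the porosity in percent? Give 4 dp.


rho_part = 243.9 / 47.81 = 5.10144321 g/cm^3
Porosity = (1 - 5.10144321/5.37)*100 = 5.0011 %


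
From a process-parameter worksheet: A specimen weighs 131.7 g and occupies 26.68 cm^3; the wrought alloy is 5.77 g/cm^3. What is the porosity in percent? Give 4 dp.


rho_part = 131.7 / 26.68 = 4.93628186 g/cm^3
Porosity = (1 - 4.93628186/5.77)*100 = 14.4492 %


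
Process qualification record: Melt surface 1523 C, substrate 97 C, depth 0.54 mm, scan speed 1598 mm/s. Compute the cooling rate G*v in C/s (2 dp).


G = (1523-97)/0.54 = 2640.74074074 C/mm
CR = 2640.74074074 * 1598 = 4219903.7 C/s


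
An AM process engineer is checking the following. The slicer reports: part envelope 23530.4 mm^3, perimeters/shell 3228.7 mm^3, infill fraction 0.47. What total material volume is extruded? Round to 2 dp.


V_infill = (23530.4 - 3228.7) * 0.47 = 9541.8
V_total = 3228.7 + 9541.8 = 12770.5 mm^3


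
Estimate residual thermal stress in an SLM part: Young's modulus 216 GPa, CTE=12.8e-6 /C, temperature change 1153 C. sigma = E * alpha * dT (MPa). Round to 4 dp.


sigma = 216*1000 * 12.8e-6 * 1153 = 3187.8144 MPa


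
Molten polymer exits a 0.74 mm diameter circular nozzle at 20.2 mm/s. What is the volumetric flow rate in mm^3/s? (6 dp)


A = pi*(0.74/2)^2 = 0.43008403 mm^2
Q = 0.43008403 * 20.2 = 8.687697 mm^3/s


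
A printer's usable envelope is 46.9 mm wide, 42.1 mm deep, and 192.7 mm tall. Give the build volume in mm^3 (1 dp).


V = 46.9 * 42.1 * 192.7 = 380484.2 mm^3


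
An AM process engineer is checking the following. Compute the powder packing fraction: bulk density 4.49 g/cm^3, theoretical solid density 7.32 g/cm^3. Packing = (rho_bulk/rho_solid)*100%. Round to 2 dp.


Packing = (4.49/7.32)*100 = 61.34 %


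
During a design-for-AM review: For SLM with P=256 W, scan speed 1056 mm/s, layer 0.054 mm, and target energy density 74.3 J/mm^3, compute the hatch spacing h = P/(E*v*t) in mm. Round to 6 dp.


h = 256 / (74.3*1056*0.054) = 0.060422 mm


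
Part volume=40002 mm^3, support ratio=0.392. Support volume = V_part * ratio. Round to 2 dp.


V_support = 40002 * 0.392 = 15680.78 mm^3


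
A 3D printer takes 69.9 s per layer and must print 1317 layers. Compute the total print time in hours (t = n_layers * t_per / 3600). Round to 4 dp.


t = 1317 * 69.9 / 3600 = 25.5718 hrs


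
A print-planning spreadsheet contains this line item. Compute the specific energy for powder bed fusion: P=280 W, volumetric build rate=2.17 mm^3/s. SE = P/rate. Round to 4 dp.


SE = 280 / 2.17 = 129.0323 J/mm^3


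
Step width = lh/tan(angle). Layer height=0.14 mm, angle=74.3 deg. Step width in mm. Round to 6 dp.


step = 0.14 / tan(74.3) = 0.039352 mm


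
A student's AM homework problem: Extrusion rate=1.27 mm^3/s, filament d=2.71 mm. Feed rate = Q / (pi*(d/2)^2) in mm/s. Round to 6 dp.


A = pi*(2.71/2)^2 = 5.768043
v = 1.27 / 5.768043 = 0.220179 mm/s


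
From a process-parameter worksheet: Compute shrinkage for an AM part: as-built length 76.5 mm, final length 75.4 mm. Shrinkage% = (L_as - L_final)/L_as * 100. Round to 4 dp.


Shrinkage = ((76.5-75.4)/76.5)*100 = 1.4379 %


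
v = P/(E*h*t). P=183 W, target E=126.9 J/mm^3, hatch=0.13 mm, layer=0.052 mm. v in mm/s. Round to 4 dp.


v = 183 / (126.9*0.13*0.052) = 213.3255 mm/s


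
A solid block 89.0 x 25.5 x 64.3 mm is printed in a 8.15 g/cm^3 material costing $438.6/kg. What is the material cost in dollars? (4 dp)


V = 89.0 * 25.5 * 64.3 = 145928.85 mm^3 = 145.92885 cm^3
Mass = 145.92885 * 8.15 / 1000 = 1.18932013 kg
Cost = 1.18932013 * 438.6 = 521.6358 $


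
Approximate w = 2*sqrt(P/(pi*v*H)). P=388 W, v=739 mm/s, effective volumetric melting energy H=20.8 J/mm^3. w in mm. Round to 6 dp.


w = 2*sqrt(388/(pi*739*20.8)) = 0.179274 mm


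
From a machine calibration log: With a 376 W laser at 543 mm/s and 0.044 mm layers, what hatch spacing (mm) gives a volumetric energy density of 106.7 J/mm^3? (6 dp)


h = 376 / (106.7*543*0.044) = 0.147493 mm


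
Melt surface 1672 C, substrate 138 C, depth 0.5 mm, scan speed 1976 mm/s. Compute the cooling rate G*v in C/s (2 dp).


G = (1672-138)/0.5 = 3068.0 C/mm
CR = 3068.0 * 1976 = 6062368.0 C/s


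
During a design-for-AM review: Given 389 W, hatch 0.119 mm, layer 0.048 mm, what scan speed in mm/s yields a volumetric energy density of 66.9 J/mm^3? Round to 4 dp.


v = 389 / (66.9*0.119*0.048) = 1017.9707 mm/s


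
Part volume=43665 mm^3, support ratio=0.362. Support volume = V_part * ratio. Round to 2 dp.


V_support = 43665 * 0.362 = 15806.73 mm^3


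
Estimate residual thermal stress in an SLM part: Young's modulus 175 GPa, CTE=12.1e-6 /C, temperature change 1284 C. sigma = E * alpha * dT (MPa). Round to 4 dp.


sigma = 175*1000 * 12.1e-6 * 1284 = 2718.87 MPa


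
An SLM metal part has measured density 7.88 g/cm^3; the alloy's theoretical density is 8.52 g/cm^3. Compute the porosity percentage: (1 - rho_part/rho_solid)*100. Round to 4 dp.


Porosity = (1-7.88/8.52)*100 = 7.5117 %


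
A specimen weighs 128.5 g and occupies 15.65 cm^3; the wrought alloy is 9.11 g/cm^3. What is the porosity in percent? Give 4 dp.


rho_part = 128.5 / 15.65 = 8.21086262 g/cm^3
Porosity = (1 - 8.21086262/9.11)*100 = 9.8698 %


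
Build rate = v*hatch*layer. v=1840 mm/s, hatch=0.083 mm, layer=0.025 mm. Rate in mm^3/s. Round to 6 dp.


Rate = 1840 * 0.083 * 0.025 = 3.818 mm^3/s


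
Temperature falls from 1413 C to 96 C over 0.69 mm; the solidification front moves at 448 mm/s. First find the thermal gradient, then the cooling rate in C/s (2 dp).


G = (1413-96)/0.69 = 1908.69565217 C/mm
CR = 1908.69565217 * 448 = 855095.65 C/s


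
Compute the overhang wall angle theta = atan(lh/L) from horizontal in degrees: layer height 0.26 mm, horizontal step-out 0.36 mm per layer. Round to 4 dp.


angle = atan(0.26/0.36) = 35.8377 degrees


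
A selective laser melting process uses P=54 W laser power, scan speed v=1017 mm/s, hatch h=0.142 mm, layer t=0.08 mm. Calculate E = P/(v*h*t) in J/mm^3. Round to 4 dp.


E = 54 / (1017*0.142*0.08) = 4.6741 J/mm^3


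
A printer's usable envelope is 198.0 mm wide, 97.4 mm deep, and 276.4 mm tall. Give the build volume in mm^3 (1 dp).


V = 198.0 * 97.4 * 276.4 = 5330429.3 mm^3


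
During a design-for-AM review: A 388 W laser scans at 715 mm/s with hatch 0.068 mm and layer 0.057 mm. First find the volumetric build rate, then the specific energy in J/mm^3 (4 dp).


Build rate = 715 * 0.068 * 0.057 = 2.77134 mm^3/s
SE = 388 / 2.77134 = 140.0045 J/mm^3


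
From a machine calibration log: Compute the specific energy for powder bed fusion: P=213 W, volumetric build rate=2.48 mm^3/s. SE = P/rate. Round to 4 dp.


SE = 213 / 2.48 = 85.8871 J/mm^3


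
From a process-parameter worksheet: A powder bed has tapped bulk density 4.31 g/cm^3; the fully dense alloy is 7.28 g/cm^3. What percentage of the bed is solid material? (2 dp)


Packing = (4.31/7.28)*100 = 59.2 %


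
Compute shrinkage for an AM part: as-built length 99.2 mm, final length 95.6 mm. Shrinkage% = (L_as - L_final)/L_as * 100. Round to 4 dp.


Shrinkage = ((99.2-95.6)/99.2)*100 = 3.629 %


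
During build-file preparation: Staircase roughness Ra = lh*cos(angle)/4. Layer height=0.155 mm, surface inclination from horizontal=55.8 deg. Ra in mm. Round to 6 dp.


Ra = 0.155 * cos(55.8) / 4 = 0.021781 mm


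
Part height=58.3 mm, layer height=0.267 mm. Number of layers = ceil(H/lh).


Layers = ceil(58.3/0.267) = 219


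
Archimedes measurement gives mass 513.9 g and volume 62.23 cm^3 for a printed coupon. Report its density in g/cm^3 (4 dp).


rho = 513.9 / 62.23 = 8.2581 g/cm^3


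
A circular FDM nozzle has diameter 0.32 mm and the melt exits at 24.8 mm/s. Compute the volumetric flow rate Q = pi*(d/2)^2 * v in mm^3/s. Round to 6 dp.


A = pi*(0.32/2)^2 = 0.08042477 mm^2
Q = 0.08042477 * 24.8 = 1.994534 mm^3/s


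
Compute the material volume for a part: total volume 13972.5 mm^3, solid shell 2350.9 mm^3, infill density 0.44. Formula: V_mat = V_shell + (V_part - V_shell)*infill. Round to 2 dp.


V_infill = (13972.5 - 2350.9) * 0.44 = 5113.5
V_total = 2350.9 + 5113.5 = 7464.4 mm^3


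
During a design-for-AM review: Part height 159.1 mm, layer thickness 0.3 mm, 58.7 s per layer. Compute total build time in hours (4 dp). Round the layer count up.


Layers = ceil(159.1/0.3) = 531
t = 531 * 58.7 / 3600 = 8.6583 hrs


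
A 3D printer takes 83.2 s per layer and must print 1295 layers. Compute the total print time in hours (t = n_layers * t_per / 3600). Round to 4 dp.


t = 1295 * 83.2 / 3600 = 29.9289 hrs


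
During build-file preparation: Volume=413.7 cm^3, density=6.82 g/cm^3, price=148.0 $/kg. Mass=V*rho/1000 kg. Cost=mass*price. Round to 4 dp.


Mass = 413.7*6.82/1000 = 2.821434 kg
Cost = 2.821434 * 148.0 = 417.5722 $


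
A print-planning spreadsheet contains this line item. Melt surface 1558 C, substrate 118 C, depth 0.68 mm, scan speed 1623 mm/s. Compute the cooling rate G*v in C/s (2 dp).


G = (1558-118)/0.68 = 2117.64705882 C/mm
CR = 2117.64705882 * 1623 = 3436941.18 C/s


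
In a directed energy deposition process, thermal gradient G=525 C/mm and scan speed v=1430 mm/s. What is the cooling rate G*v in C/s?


CR = 525 * 1430 = 750750 C/s


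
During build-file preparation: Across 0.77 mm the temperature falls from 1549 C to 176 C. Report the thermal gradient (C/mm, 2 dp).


G = (1549-176)/0.77 = 1783.12 C/mm


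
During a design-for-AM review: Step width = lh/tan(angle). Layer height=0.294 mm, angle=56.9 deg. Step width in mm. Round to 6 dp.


step = 0.294 / tan(56.9) = 0.191656 mm


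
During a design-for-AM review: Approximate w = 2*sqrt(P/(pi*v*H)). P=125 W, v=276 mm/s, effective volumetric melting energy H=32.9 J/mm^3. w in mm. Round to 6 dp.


w = 2*sqrt(125/(pi*276*32.9)) = 0.132391 mm


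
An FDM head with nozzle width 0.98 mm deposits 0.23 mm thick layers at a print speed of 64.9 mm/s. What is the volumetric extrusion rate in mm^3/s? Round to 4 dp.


Rate = 0.98 * 0.23 * 64.9 = 14.6285 mm^3/s


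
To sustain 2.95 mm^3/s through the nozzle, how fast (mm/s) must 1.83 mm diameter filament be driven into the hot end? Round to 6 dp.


A = pi*(1.83/2)^2 = 2.63022
v = 2.95 / 2.63022 = 1.121579 mm/s


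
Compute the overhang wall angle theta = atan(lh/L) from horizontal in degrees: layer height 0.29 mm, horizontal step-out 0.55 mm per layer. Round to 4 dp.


angle = atan(0.29/0.55) = 27.8015 degrees


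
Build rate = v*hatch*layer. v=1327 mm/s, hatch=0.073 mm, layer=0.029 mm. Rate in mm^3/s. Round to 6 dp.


Rate = 1327 * 0.073 * 0.029 = 2.809259 mm^3/s


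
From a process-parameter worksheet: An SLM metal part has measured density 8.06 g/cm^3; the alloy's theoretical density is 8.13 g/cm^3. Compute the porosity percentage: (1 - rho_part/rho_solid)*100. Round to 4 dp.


Porosity = (1-8.06/8.13)*100 = 0.861 %


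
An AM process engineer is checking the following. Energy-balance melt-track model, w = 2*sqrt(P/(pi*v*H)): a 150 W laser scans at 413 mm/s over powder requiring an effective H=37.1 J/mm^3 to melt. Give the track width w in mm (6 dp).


w = 2*sqrt(150/(pi*413*37.1)) = 0.111645 mm


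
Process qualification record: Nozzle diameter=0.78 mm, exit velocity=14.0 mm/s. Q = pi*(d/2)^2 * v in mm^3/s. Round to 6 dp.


A = pi*(0.78/2)^2 = 0.47783624 mm^2
Q = 0.47783624 * 14.0 = 6.689707 mm^3/s


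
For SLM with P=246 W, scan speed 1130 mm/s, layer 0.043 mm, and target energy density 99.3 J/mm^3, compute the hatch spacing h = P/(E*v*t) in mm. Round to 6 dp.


h = 246 / (99.3*1130*0.043) = 0.050985 mm


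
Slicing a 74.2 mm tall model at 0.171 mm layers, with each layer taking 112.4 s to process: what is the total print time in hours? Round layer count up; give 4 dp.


Layers = ceil(74.2/0.171) = 434
t = 434 * 112.4 / 3600 = 13.5504 hrs


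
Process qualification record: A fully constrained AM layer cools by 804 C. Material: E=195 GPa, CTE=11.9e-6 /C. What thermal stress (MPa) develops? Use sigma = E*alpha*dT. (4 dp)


sigma = 195*1000 * 11.9e-6 * 804 = 1865.682 MPa


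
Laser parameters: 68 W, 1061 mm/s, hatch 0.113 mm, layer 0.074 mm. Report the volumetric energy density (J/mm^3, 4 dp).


E = 68 / (1061*0.113*0.074) = 7.6645 J/mm^3


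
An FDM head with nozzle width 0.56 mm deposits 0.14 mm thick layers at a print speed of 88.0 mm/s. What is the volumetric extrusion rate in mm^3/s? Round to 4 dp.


Rate = 0.56 * 0.14 * 88.0 = 6.8992 mm^3/s


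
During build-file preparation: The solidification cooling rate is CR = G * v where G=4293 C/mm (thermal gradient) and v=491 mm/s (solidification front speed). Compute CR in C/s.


CR = 4293 * 491 = 2107863 C/s


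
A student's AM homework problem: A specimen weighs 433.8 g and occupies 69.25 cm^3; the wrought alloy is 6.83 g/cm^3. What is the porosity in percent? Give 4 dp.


rho_part = 433.8 / 69.25 = 6.26425993 g/cm^3
Porosity = (1 - 6.26425993/6.83)*100 = 8.2832 %


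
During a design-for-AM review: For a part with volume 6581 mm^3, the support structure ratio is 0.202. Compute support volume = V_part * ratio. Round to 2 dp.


V_support = 6581 * 0.202 = 1329.36 mm^3


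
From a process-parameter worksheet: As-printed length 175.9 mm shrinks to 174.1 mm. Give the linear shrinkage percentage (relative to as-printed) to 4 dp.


Shrinkage = ((175.9-174.1)/175.9)*100 = 1.0233 %


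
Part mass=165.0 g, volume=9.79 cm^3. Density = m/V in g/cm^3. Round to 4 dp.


rho = 165.0 / 9.79 = 16.8539 g/cm^3


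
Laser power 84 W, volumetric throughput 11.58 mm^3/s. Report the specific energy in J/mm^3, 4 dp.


SE = 84 / 11.58 = 7.2539 J/mm^3


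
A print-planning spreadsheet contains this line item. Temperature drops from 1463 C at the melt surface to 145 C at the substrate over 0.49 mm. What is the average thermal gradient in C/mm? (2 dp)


G = (1463-145)/0.49 = 2689.8 C/mm


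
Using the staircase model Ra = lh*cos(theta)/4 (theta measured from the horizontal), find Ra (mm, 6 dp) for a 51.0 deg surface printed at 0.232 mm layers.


Ra = 0.232 * cos(51.0) / 4 = 0.036501 mm


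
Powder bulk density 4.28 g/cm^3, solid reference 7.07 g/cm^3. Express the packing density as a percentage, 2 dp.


Packing = (4.28/7.07)*100 = 60.54 %


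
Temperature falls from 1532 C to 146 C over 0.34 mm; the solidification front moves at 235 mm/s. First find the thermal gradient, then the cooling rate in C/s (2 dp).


G = (1532-146)/0.34 = 4076.47058824 C/mm
CR = 4076.47058824 * 235 = 957970.59 C/s


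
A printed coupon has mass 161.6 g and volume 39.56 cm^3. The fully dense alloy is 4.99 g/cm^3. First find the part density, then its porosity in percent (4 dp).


rho_part = 161.6 / 39.56 = 4.08493428 g/cm^3
Porosity = (1 - 4.08493428/4.99)*100 = 18.1376 %


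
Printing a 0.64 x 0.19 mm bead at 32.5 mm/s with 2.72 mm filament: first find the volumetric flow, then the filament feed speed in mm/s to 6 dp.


Q = 0.64 * 0.19 * 32.5 = 3.952 mm^3/s
A_fil = pi*(2.72/2)^2 = 5.81068977 mm^2
v_feed = 3.952 / 5.81068977 = 0.680126 mm/s


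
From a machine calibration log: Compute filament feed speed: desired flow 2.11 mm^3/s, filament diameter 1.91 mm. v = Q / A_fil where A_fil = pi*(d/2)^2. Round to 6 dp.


A = pi*(1.91/2)^2 = 2.865211
v = 2.11 / 2.865211 = 0.73642 mm/s


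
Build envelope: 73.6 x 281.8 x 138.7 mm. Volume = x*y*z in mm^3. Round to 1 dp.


V = 73.6 * 281.8 * 138.7 = 2876704.6 mm^3


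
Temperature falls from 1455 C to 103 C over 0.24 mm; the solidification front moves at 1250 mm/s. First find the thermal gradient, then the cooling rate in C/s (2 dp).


G = (1455-103)/0.24 = 5633.33333333 C/mm
CR = 5633.33333333 * 1250 = 7041666.67 C/s


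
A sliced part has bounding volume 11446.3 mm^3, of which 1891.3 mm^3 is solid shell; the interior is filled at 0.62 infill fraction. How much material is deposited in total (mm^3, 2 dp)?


V_infill = (11446.3 - 1891.3) * 0.62 = 5924.1
V_total = 1891.3 + 5924.1 = 7815.4 mm^3


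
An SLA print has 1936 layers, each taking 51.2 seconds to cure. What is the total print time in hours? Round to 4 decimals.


t = 1936 * 51.2 / 3600 = 27.5342 hrs


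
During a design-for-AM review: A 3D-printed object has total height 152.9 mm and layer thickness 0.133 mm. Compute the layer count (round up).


Layers = ceil(152.9/0.133) = 1150


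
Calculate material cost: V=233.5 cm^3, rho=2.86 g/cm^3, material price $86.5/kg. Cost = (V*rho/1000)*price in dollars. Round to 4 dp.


Mass = 233.5*2.86/1000 = 0.66781 kg
Cost = 0.66781 * 86.5 = 57.7656 $


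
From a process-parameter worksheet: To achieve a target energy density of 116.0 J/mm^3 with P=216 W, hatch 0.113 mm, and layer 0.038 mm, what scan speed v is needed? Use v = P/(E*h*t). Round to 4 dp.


v = 216 / (116.0*0.113*0.038) = 433.6444 mm/s


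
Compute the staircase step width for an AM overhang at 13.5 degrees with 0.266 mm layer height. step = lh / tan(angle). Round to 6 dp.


step = 0.266 / tan(13.5) = 1.10797 mm


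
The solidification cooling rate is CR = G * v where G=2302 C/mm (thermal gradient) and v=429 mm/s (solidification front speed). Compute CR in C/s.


CR = 2302 * 429 = 987558 C/s


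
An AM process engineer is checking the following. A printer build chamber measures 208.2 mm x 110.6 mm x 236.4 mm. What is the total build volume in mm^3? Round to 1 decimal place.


V = 208.2 * 110.6 * 236.4 = 5443563.9 mm^3


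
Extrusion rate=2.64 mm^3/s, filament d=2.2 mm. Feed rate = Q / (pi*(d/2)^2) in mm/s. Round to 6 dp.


A = pi*(2.2/2)^2 = 3.801327
v = 2.64 / 3.801327 = 0.694494 mm/s


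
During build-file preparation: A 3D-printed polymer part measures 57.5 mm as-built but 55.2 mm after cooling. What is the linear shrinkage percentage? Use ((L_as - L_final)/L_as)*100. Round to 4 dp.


Shrinkage = ((57.5-55.2)/57.5)*100 = 4.0 %
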